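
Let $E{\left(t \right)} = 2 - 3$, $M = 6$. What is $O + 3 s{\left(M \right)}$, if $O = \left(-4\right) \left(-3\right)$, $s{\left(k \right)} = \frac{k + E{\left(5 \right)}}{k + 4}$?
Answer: $\frac{27}{2} \approx 13.5$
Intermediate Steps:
$E{\left(t \right)} = -1$ ($E{\left(t \right)} = 2 - 3 = -1$)
$s{\left(k \right)} = \frac{-1 + k}{4 + k}$ ($s{\left(k \right)} = \frac{k - 1}{k + 4} = \frac{-1 + k}{4 + k}$)
$O = 12$
$O + 3 s{\left(M \right)} = 12 + 3 \frac{-1 + 6}{4 + 6} = 12 + 3 \cdot \frac{1}{10} \cdot 5 = 12 + 3 \cdot \frac{1}{2} = 12 + \frac{3}{2} = \frac{27}{2}$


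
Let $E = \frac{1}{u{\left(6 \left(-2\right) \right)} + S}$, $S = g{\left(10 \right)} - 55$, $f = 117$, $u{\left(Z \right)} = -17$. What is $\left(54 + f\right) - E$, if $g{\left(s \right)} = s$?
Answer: $\frac{10603}{62} \approx 171.02$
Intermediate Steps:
$S = -45$ ($S = 10 - 55 = -45$)
$E = - \frac{1}{62}$ ($E = \frac{1}{-17 - 45} = \frac{1}{-62} = - \frac{1}{62} \approx -0.016129$)
$\left(54 + f\right) - E = \left(54 + 117\right) - - \frac{1}{62} = 171 + \frac{1}{62} = \frac{10603}{62}$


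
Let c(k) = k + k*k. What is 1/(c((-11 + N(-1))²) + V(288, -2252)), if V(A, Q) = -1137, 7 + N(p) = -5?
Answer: 1/279233 ≈ 3.5812e-6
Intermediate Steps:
N(p) = -12 (N(p) = -7 - 5 = -12)
c(k) = k + k²
1/(c((-11 + N(-1))²) + V(288, -2252)) = 1/((-11 - 12)²*(1 + (-11 - 12)²) - 1137) = 1/((-23)²*(1 + (-23)²) - 1137) = 1/(529*(1 + 529) - 1137) = 1/(529*530 - 1137) = 1/(280370 - 1137) = 1/279233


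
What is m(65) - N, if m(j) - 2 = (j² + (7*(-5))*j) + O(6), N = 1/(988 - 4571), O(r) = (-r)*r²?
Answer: 6220089/3583 ≈ 1736.0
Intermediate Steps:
O(r) = -r³
N = -1/3583 (N = 1/(-3583) = -1/3583 ≈ -0.00027910)
m(j) = -214 + j² - 35*j (m(j) = 2 + ((j² + (7*(-5))*j) - 1*6³) = 2 + ((j² - 35*j) - 1*216) = 2 + ((j² - 35*j) - 216) = 2 + (-216 + j² - 35*j) = -214 + j² - 35*j)
m(65) - N = (-214 + 65² - 35*65) - 1*(-1/3583) = (-214 + 4225 - 2275) + 1/3583 = 1736 + 1/3583 = 6220089/3583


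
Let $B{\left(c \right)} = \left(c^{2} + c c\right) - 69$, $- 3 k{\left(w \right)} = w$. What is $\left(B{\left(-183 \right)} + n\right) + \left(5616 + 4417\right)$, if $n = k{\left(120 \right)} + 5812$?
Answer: $82714$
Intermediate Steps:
$k{\left(w \right)} = - \frac{w}{3}$
$B{\left(c \right)} = -69 + 2 c^{2}$ ($B{\left(c \right)} = \left(c^{2} + c^{2}\right) - 69 = 2 c^{2} - 69 = -69 + 2 c^{2}$)
$n = 5772$ ($n = \left(- \frac{1}{3}\right) 120 + 5812 = -40 + 5812 = 5772$)
$\left(B{\left(-183 \right)} + n\right) + \left(5616 + 4417\right) = \left(\left(-69 + 2 \left(-183\right)^{2}\right) + 5772\right) + \left(5616 + 4417\right) = \left(\left(-69 + 2 \cdot 33489\right) + 5772\right) + 10033 = \left(\left(-69 + 66978\right) + 5772\right) + 10033 = \left(66909 + 5772\right) + 10033 = 72681 + 10033 = 82714$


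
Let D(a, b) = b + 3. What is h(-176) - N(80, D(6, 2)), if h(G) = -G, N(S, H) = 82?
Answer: 94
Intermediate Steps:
D(a, b) = 3 + b
h(-176) - N(80, D(6, 2)) = -1*(-176) - 1*82 = 176 - 82 = 94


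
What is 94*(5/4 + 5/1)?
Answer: 1175/2 ≈ 587.50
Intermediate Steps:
94*(5/4 + 5/1) = 94*(5*(1/4) + 5*1) = 94*(5/4 + 5) = 94*(25/4) = 1175/2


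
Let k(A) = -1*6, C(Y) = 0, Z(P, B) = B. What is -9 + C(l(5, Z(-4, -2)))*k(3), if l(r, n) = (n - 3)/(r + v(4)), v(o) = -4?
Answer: -9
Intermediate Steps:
l(r, n) = (-3 + n)/(-4 + r) (l(r, n) = (n - 3)/(r - 4) = (-3 + n)/(-4 + r))
k(A) = -6
-9 + C(l(5, Z(-4, -2)))*k(3) = -9 + 0*(-6) = -9 + 0 = -9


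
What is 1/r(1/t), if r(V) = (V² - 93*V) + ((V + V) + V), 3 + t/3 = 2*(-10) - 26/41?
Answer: 8450649/10728511 ≈ 0.78768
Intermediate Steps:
t = -2907/41 (t = -9 + 3*(2*(-10) - 26/41) = -9 + 3*(-20 - 26/41) = -9 + 3*(-846/41) = -9 - 2538/41 = -2907/41 ≈ -70.902)
r(V) = V² - 90*V (r(V) = (V² - 93*V) + (2*V + V) = (V² - 93*V) + 3*V = V² - 90*V)
1/r(1/t) = 1/((-90 + 1/(-2907/41))/(-2907/41)) = 1/(-41*(-90 - 41/2907)/2907) = 1/(-41/2907*(-261671/2907)) = 1/(10728511/8450649) = 8450649/10728511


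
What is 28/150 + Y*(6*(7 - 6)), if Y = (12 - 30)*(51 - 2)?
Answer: -396886/75 ≈ -5291.8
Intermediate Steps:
Y = -882 (Y = -18*49 = -882)
28/150 + Y*(6*(7 - 6)) = 28/150 - 5292*(7 - 6) = 28*(1/150) - 5292 = 14/75 - 882*6 = 14/75 - 5292 = -396886/75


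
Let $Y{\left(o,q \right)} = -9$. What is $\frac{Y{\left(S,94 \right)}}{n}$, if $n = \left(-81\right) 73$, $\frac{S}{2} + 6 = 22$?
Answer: $\frac{1}{657} \approx 0.0015221$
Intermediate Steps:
$S = 32$ ($S = -12 + 2 \cdot 22 = -12 + 44 = 32$)
$n = -5913$
$\frac{Y{\left(S,94 \right)}}{n} = - \frac{9}{-5913} = \left(-9\right) \left(- \frac{1}{5913}\right) = \frac{1}{657}$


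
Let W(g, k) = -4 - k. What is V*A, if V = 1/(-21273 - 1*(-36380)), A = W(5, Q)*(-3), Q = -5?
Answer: -3/15107 ≈ -0.00019858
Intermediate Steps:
A = -3 (A = (-4 - 1*(-5))*(-3) = (-4 + 5)*(-3) = 1*(-3) = -3)
V = 1/15107 (V = 1/(-21273 + 36380) = 1/15107 ≈ 6.6194e-5)
V*A = (1/15107)*(-3) = -3/15107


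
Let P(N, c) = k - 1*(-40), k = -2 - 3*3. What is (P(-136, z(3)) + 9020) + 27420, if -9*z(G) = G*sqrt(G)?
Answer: 36469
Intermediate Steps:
z(G) = -G**(3/2)/9 (z(G) = -G*sqrt(G)/9 = -G**(3/2)/9)
k = -11 (k = -2 - 9 = -11)
P(N, c) = 29 (P(N, c) = -11 - 1*(-40) = -11 + 40 = 29)
(P(-136, z(3)) + 9020) + 27420 = (29 + 9020) + 27420 = 9049 + 27420 = 36469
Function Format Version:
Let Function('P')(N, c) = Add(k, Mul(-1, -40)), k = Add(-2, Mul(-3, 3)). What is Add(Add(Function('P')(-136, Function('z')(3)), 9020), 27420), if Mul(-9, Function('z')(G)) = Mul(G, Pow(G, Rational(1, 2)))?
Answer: 36469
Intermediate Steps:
Function('z')(G) = Mul(Rational(-1, 9), Pow(G, Rational(3, 2))) (Function('z')(G) = Mul(Rational(-1, 9), Mul(G, Pow(G, Rational(1, 2)))) = Mul(Rational(-1, 9), Pow(G, Rational(3, 2))))
k = -11 (k = Add(-2, -9) = -11)
Function('P')(N, c) = 29 (Function('P')(N, c) = Add(-11, Mul(-1, -40)) = Add(-11, 40) = 29)
Add(Add(Function('P')(-136, Function('z')(3)), 9020), 27420) = Add(Add(29, 9020), 27420) = Add(9049, 27420) = 36469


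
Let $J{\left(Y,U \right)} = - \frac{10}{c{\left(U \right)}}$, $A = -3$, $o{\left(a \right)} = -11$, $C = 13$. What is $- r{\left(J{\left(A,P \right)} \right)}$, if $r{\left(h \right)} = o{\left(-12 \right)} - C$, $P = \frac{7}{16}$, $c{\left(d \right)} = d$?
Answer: $24$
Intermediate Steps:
$P = \frac{7}{16}$ ($P = 7 \cdot \frac{1}{16} = \frac{7}{16} \approx 0.4375$)
$J{\left(Y,U \right)} = - \frac{10}{U}$
$r{\left(h \right)} = -24$ ($r{\left(h \right)} = -11 - 13 = -24$)
$- r{\left(J{\left(A,P \right)} \right)} = \left(-1\right) \left(-24\right) = 24$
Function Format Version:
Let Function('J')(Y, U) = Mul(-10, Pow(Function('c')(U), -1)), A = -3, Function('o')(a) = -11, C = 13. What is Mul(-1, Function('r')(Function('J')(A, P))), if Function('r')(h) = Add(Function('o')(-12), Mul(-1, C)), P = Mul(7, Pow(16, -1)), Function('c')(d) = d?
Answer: 24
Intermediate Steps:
P = Rational(7, 16) (P = Mul(7, Rational(1, 16)) = Rational(7, 16) ≈ 0.43750)
Function('J')(Y, U) = Mul(-10, Pow(U, -1))
Function('r')(h) = -24 (Function('r')(h) = Add(-11, Mul(-1, 13)) = Add(-11, -13) = -24)
Mul(-1, Function('r')(Function('J')(A, P))) = Mul(-1, -24) = 24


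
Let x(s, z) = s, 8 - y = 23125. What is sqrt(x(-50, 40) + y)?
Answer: I*sqrt(23167) ≈ 152.21*I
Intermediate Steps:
y = -23117 (y = 8 - 1*23125 = 8 - 23125 = -23117)
sqrt(x(-50, 40) + y) = sqrt(-50 - 23117) = sqrt(-23167) = I*sqrt(23167)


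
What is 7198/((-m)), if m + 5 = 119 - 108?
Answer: -3599/3 ≈ -1199.7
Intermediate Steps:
m = 6 (m = -5 + (119 - 108) = -5 + 11 = 6)
7198/((-m)) = 7198/((-1*6)) = 7198/(-6) = 7198*(-1/6) = -3599/3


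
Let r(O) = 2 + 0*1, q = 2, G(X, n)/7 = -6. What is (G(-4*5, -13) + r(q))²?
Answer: 1600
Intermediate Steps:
G(X, n) = -42 (G(X, n) = 7*(-6) = -42)
r(O) = 2 (r(O) = 2 + 0 = 2)
(G(-4*5, -13) + r(q))² = (-42 + 2)² = (-40)² = 1600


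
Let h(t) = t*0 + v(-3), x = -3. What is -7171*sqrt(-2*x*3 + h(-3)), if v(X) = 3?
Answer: -7171*sqrt(21) ≈ -32862.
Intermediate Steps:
h(t) = 3 (h(t) = t*0 + 3 = 0 + 3 = 3)
-7171*sqrt(-2*x*3 + h(-3)) = -7171*sqrt(-2*(-3)*3 + 3) = -7171*sqrt(6*3 + 3) = -7171*sqrt(18 + 3) = -7171*sqrt(21)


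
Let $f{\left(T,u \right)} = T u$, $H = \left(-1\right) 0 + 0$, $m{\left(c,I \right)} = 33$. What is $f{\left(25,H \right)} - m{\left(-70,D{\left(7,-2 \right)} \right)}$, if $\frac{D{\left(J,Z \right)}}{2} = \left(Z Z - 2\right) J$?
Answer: $-33$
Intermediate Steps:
$D{\left(J,Z \right)} = 2 J \left(-2 + Z^{2}\right)$ ($D{\left(J,Z \right)} = 2 \left(Z Z - 2\right) J = 2 \left(Z^{2} - 2\right) J = 2 \left(-2 + Z^{2}\right) J = 2 J \left(-2 + Z^{2}\right)$)
$H = 0$ ($H = 0 + 0 = 0$)
$f{\left(25,H \right)} - m{\left(-70,D{\left(7,-2 \right)} \right)} = 25 \cdot 0 - 33 = 0 - 33 = -33$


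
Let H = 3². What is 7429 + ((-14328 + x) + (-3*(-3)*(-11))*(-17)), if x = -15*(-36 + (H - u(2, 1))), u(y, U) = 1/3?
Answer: -4806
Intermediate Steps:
H = 9
u(y, U) = ⅓ (u(y, U) = 1*(⅓) = ⅓)
x = 410 (x = -15*(-36 + (9 - 1*⅓)) = -15*(-36 + (9 - ⅓)) = -15*(-36 + 26/3) = -15*(-82/3) = 410)
7429 + ((-14328 + x) + (-3*(-3)*(-11))*(-17)) = 7429 + ((-14328 + 410) + (-3*(-3)*(-11))*(-17)) = 7429 + (-13918 + (9*(-11))*(-17)) = 7429 + (-13918 - 99*(-17)) = 7429 + (-13918 + 1683) = 7429 - 12235 = -4806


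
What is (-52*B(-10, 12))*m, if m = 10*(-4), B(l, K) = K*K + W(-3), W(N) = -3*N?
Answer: 318240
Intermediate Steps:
B(l, K) = 9 + K**2 (B(l, K) = K*K - 3*(-3) = K**2 + 9 = 9 + K**2)
m = -40
(-52*B(-10, 12))*m = -52*(9 + 12**2)*(-40) = -52*(9 + 144)*(-40) = -52*153*(-40) = -7956*(-40) = 318240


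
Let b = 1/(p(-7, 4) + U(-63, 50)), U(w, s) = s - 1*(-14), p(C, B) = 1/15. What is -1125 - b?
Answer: -1081140/961 ≈ -1125.0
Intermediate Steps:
p(C, B) = 1/15
U(w, s) = 14 + s (U(w, s) = s + 14 = 14 + s)
b = 15/961 (b = 1/(1/15 + (14 + 50)) = 1/(1/15 + 64) = 1/(961/15) = 15/961 ≈ 0.015609)
-1125 - b = -1125 - 1*15/961 = -1125 - 15/961 = -1081140/961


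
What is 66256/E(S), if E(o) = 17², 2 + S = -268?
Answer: 66256/289 ≈ 229.26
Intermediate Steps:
S = -270 (S = -2 - 268 = -270)
E(o) = 289
66256/E(S) = 66256/289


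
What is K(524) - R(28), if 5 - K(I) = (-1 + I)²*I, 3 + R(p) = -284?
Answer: -143328904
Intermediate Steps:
R(p) = -287 (R(p) = -3 - 284 = -287)
K(I) = 5 - I*(-1 + I)² (K(I) = 5 - (-1 + I)²*I = 5 - I*(-1 + I)²)
K(524) - R(28) = (5 - 1*524*(-1 + 524)²) - 1*(-287) = (5 - 1*524*523²) + 287 = (5 - 1*524*273529) + 287 = (5 - 143329196) + 287 = -143329191 + 287 = -143328904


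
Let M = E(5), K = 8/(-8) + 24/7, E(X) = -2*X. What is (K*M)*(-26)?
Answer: 4420/7 ≈ 631.43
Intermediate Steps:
K = 17/7 (K = 8*(-⅛) + 24*(⅐) = -1 + 24/7 = 17/7 ≈ 2.4286)
M = -10 (M = -2*5 = -10)
(K*M)*(-26) = ((17/7)*(-10))*(-26) = -170/7*(-26) = 4420/7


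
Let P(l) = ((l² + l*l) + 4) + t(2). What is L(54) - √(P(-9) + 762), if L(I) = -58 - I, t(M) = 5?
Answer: -112 - √933 ≈ -142.54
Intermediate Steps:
P(l) = 9 + 2*l² (P(l) = ((l² + l*l) + 4) + 5 = ((l² + l²) + 4) + 5 = (2*l² + 4) + 5 = (4 + 2*l²) + 5 = 9 + 2*l²)
L(54) - √(P(-9) + 762) = (-58 - 1*54) - √((9 + 2*(-9)²) + 762) = (-58 - 54) - √((9 + 2*81) + 762) = -112 - √((9 + 162) + 762) = -112 - √(171 + 762) = -112 - √933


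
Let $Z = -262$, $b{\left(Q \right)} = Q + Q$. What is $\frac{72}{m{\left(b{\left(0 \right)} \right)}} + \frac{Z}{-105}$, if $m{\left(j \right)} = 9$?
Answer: $\frac{1102}{105} \approx 10.495$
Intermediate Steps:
$b{\left(Q \right)} = 2 Q$
$\frac{72}{m{\left(b{\left(0 \right)} \right)}} + \frac{Z}{-105} = \frac{72}{9} - \frac{262}{-105} = 72 \cdot \frac{1}{9} - - \frac{262}{105} = 8 + \frac{262}{105} = \frac{1102}{105}$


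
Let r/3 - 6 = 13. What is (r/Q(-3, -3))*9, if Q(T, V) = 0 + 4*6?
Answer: 171/8 ≈ 21.375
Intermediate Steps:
r = 57 (r = 18 + 3*13 = 18 + 39 = 57)
Q(T, V) = 24 (Q(T, V) = 0 + 24 = 24)
(r/Q(-3, -3))*9 = (57/24)*9 = ((1/24)*57)*9 = (19/8)*9 = 171/8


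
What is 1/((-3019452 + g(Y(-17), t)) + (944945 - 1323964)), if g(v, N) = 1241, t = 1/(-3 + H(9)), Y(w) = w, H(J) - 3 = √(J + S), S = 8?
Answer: -1/3397230 ≈ -2.9436e-7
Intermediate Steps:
H(J) = 3 + √(8 + J) (H(J) = 3 + √(J + 8) = 3 + √(8 + J))
t = √17/17 (t = 1/(-3 + (3 + √(8 + 9))) = 1/(-3 + (3 + √17)) = 1/(√17) = √17/17 ≈ 0.24254)
1/((-3019452 + g(Y(-17), t)) + (944945 - 1323964)) = 1/((-3019452 + 1241) + (944945 - 1323964)) = 1/(-3018211 - 379019) = 1/(-3397230) = -1/3397230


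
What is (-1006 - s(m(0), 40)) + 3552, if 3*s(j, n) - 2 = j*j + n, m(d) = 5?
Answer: 7571/3 ≈ 2523.7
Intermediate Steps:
s(j, n) = 2/3 + n/3 + j**2/3 (s(j, n) = 2/3 + (j*j + n)/3 = 2/3 + (j**2 + n)/3 = 2/3 + (n + j**2)/3 = 2/3 + (n/3 + j**2/3) = 2/3 + n/3 + j**2/3)
(-1006 - s(m(0), 40)) + 3552 = (-1006 - (2/3 + (1/3)*40 + (1/3)*5**2)) + 3552 = (-1006 - (2/3 + 40/3 + (1/3)*25)) + 3552 = (-1006 - (2/3 + 40/3 + 25/3)) + 3552 = (-1006 - 1*67/3) + 3552 = (-1006 - 67/3) + 3552 = -3085/3 + 3552 = 7571/3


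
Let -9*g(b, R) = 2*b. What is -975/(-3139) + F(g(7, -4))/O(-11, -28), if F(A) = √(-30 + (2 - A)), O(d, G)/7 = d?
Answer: 975/3139 - I*√238/231 ≈ 0.31061 - 0.066785*I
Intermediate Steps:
O(d, G) = 7*d
g(b, R) = -2*b/9
F(A) = √(-28 - A)
-975/(-3139) + F(g(7, -4))/O(-11, -28) = -975/(-3139) + √(-28 - (-2)*7/9)/((7*(-11))) = -975*(-1/3139) + √(-28 - 1*(-14/9))/(-77) = 975/3139 + √(-28 + 14/9)*(-1/77) = 975/3139 + √(-238/9)*(-1/77) = 975/3139 + (I*√238/3)*(-1/77) = 975/3139 - I*√238/231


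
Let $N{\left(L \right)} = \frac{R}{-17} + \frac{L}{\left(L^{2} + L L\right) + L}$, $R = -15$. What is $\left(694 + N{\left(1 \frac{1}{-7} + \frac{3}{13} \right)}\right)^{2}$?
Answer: $\frac{1601586429444}{3308761} \approx 4.8404 \cdot 10^{5}$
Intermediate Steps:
$N{\left(L \right)} = \frac{15}{17} + \frac{L}{L + 2 L^{2}}$ ($N{\left(L \right)} = - \frac{15}{-17} + \frac{L}{\left(L^{2} + L L\right) + L} = \left(-15\right) \left(- \frac{1}{17}\right) + \frac{L}{\left(L^{2} + L^{2}\right) + L} = \frac{15}{17} + \frac{L}{2 L^{2} + L} = \frac{15}{17} + \frac{L}{L + 2 L^{2}}$)
$\left(694 + N{\left(1 \frac{1}{-7} + \frac{3}{13} \right)}\right)^{2} = \left(694 + \frac{2 \left(16 + 15 \left(1 \frac{1}{-7} + \frac{3}{13}\right)\right)}{17 \left(1 + 2 \left(1 \frac{1}{-7} + \frac{3}{13}\right)\right)}\right)^{2} = \left(694 + \frac{2 \left(16 + 15 \left(1 \left(- \frac{1}{7}\right) + 3 \cdot \frac{1}{13}\right)\right)}{17 \left(1 + 2 \left(1 \left(- \frac{1}{7}\right) + 3 \cdot \frac{1}{13}\right)\right)}\right)^{2} = \left(694 + \frac{2 \left(16 + 15 \left(- \frac{1}{7} + \frac{3}{13}\right)\right)}{17 \left(1 + 2 \left(- \frac{1}{7} + \frac{3}{13}\right)\right)}\right)^{2} = \left(694 + \frac{2 \left(16 + 15 \cdot \frac{8}{91}\right)}{17 \left(1 + 2 \cdot \frac{8}{91}\right)}\right)^{2} = \left(694 + \frac{2 \left(16 + \frac{120}{91}\right)}{17 \left(1 + \frac{16}{91}\right)}\right)^{2} = \left(694 + \frac{2}{17} \frac{1}{\frac{107}{91}} \cdot \frac{1576}{91}\right)^{2} = \left(694 + \frac{2}{17} \cdot \frac{91}{107} \cdot \frac{1576}{91}\right)^{2} = \left(694 + \frac{3152}{1819}\right)^{2} = \left(\frac{1265538}{1819}\right)^{2} = \frac{1601586429444}{3308761}$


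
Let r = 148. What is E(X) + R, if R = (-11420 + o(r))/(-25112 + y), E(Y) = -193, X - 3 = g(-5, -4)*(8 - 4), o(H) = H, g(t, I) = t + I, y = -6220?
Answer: -1508951/7833 ≈ -192.64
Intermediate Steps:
g(t, I) = I + t
X = -33 (X = 3 + (-4 - 5)*(8 - 4) = 3 - 9*4 = 3 - 36 = -33)
R = 2818/7833 (R = (-11420 + 148)/(-25112 - 6220) = -11272/(-31332) = -11272*(-1/31332) = 2818/7833 ≈ 0.35976)
E(X) + R = -193 + 2818/7833 = -1508951/7833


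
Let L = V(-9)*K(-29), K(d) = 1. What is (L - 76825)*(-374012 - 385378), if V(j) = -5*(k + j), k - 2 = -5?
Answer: 58294573350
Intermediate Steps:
k = -3 (k = 2 - 5 = -3)
V(j) = 15 - 5*j (V(j) = -5*(-3 + j) = 15 - 5*j)
L = 60 (L = (15 - 5*(-9))*1 = (15 + 45)*1 = 60*1 = 60)
(L - 76825)*(-374012 - 385378) = (60 - 76825)*(-374012 - 385378) = -76765*(-759390) = 58294573350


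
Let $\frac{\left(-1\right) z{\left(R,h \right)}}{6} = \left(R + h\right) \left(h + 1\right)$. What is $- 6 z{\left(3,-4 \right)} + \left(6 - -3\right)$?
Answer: $117$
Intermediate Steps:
$z{\left(R,h \right)} = - 6 \left(1 + h\right) \left(R + h\right)$ ($z{\left(R,h \right)} = - 6 \left(R + h\right) \left(h + 1\right) = - 6 \left(R + h\right) \left(1 + h\right) = - 6 \left(1 + h\right) \left(R + h\right)$)
$- 6 z{\left(3,-4 \right)} + \left(6 - -3\right) = - 6 \left(\left(-6\right) 3 - -24 - 6 \left(-4\right)^{2} - 18 \left(-4\right)\right) + \left(6 - -3\right) = - 6 \left(-18 + 24 - 96 + 72\right) + \left(6 + 3\right) = - 6 \left(-18 + 24 - 96 + 72\right) + 9 = \left(-6\right) \left(-18\right) + 9 = 108 + 9 = 117$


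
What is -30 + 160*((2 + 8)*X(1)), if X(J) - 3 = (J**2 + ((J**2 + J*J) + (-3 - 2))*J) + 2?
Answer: 4770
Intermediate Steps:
X(J) = 5 + J**2 + J*(-5 + 2*J**2) (X(J) = 3 + ((J**2 + ((J**2 + J*J) + (-3 - 2))*J) + 2) = 3 + ((J**2 + ((J**2 + J**2) - 5)*J) + 2) = 3 + ((J**2 + (2*J**2 - 5)*J) + 2) = 3 + ((J**2 + (-5 + 2*J**2)*J) + 2) = 3 + ((J**2 + J*(-5 + 2*J**2)) + 2) = 3 + (2 + J**2 + J*(-5 + 2*J**2)) = 5 + J**2 + J*(-5 + 2*J**2))
-30 + 160*((2 + 8)*X(1)) = -30 + 160*((2 + 8)*(5 + 1**2 - 5*1 + 2*1**3)) = -30 + 160*(10*(5 + 1 - 5 + 2*1)) = -30 + 160*(10*(5 + 1 - 5 + 2)) = -30 + 160*(10*3) = -30 + 160*30 = -30 + 4800 = 4770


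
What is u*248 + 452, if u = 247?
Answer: 61708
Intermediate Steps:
u*248 + 452 = 247*248 + 452 = 61256 + 452 = 61708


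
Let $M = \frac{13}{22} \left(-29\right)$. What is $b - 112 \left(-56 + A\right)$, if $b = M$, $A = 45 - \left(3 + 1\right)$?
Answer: $\frac{36583}{22} \approx 1662.9$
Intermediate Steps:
$A = 41$ ($A = 45 - 4 = 41$)
$M = - \frac{377}{22}$ ($M = 13 \cdot \frac{1}{22} \left(-29\right) = \frac{13}{22} \left(-29\right) = - \frac{377}{22} \approx -17.136$)
$b = - \frac{377}{22} \approx -17.136$
$b - 112 \left(-56 + A\right) = - \frac{377}{22} - 112 \left(-56 + 41\right) = - \frac{377}{22} - 112 \left(-15\right) = - \frac{377}{22} - -1680 = - \frac{377}{22} + 1680 = \frac{36583}{22}$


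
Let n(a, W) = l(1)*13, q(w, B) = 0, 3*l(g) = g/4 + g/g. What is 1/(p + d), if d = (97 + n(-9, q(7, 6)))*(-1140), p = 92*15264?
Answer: 1/1287533 ≈ 7.7668e-7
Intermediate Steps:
l(g) = ⅓ + g/12 (l(g) = (g/4 + g/g)/3 = (g*(¼) + 1)/3 = (g/4 + 1)/3 = (1 + g/4)/3 = ⅓ + g/12)
n(a, W) = 65/12 (n(a, W) = (⅓ + (1/12)*1)*13 = (⅓ + 1/12)*13 = (5/12)*13 = 65/12)
p = 1404288
d = -116755 (d = (97 + 65/12)*(-1140) = (1229/12)*(-1140) = -116755)
1/(p + d) = 1/(1404288 - 116755) = 1/1287533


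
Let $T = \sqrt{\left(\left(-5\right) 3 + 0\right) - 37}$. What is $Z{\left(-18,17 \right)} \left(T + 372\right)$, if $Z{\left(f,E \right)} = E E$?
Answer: $107508 + 578 i \sqrt{13} \approx 1.0751 \cdot 10^{5} + 2084.0 i$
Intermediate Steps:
$Z{\left(f,E \right)} = E^{2}$
$T = 2 i \sqrt{13}$ ($T = \sqrt{\left(-15 + 0\right) - 37} = \sqrt{-15 - 37} = \sqrt{-52} = 2 i \sqrt{13} \approx 7.2111 i$)
$Z{\left(-18,17 \right)} \left(T + 372\right) = 17^{2} \left(2 i \sqrt{13} + 372\right) = 289 \left(372 + 2 i \sqrt{13}\right) = 107508 + 578 i \sqrt{13}$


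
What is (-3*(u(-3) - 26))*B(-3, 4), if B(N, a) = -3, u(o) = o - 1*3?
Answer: -288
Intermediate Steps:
u(o) = -3 + o (u(o) = o - 3 = -3 + o)
(-3*(u(-3) - 26))*B(-3, 4) = -3*((-3 - 3) - 26)*(-3) = -3*(-6 - 26)*(-3) = -3*(-32)*(-3) = 96*(-3) = -288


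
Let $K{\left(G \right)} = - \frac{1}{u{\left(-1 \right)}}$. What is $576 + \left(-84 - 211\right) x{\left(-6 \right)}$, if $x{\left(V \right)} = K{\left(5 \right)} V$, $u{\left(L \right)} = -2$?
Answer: $1461$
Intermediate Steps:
$K{\left(G \right)} = \frac{1}{2}$ ($K{\left(G \right)} = - \frac{1}{-2} = \left(-1\right) \left(- \frac{1}{2}\right) = \frac{1}{2}$)
$x{\left(V \right)} = \frac{V}{2}$
$576 + \left(-84 - 211\right) x{\left(-6 \right)} = 576 + \left(-84 - 211\right) \frac{1}{2} \left(-6\right) = 576 + \left(-84 - 211\right) \left(-3\right) = 576 - -885 = 576 + 885 = 1461$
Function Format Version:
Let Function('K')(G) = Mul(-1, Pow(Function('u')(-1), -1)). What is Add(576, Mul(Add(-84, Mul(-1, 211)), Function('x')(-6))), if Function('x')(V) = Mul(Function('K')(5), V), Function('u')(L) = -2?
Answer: 1461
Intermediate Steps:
Function('K')(G) = Rational(1, 2) (Function('K')(G) = Mul(-1, Pow(-2, -1)) = Mul(-1, Rational(-1, 2)) = Rational(1, 2))
Function('x')(V) = Mul(Rational(1, 2), V)
Add(576, Mul(Add(-84, Mul(-1, 211)), Function('x')(-6))) = Add(576, Mul(Add(-84, Mul(-1, 211)), Mul(Rational(1, 2), -6))) = Add(576, Mul(Add(-84, -211), -3)) = Add(576, Mul(-295, -3)) = Add(576, 885) = 1461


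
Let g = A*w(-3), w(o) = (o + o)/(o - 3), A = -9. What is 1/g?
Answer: -⅑ ≈ -0.11111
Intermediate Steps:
w(o) = 2*o/(-3 + o) (w(o) = (2*o)/(-3 + o) = 2*o/(-3 + o))
g = -9 (g = -18*(-3)/(-3 - 3) = -18*(-3)/(-6) = -18*(-3)*(-1)/6 = -9*1 = -9)
1/g = 1/(-9) = -⅑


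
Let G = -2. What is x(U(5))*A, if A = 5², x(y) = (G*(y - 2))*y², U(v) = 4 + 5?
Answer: -28350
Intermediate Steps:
U(v) = 9
x(y) = y²*(4 - 2*y) (x(y) = (-2*(y - 2))*y² = (-2*(-2 + y))*y² = (4 - 2*y)*y² = y²*(4 - 2*y))
A = 25
x(U(5))*A = (2*9²*(2 - 1*9))*25 = (2*81*(2 - 9))*25 = (2*81*(-7))*25 = -1134*25 = -28350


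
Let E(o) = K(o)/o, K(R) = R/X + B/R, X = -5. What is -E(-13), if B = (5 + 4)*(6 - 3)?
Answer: 34/845 ≈ 0.040237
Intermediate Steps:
B = 27 (B = 9*3 = 27)
K(R) = 27/R - R/5 (K(R) = R/(-5) + 27/R = R*(-1/5) + 27/R = -R/5 + 27/R = 27/R - R/5)
E(o) = (27/o - o/5)/o
-E(-13) = -(-1/5 + 27/(-13)**2) = -(-1/5 + 27*(1/169)) = -(-1/5 + 27/169) = -1*(-34/845) = 34/845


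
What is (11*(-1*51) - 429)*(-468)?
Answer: 463320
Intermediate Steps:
(11*(-1*51) - 429)*(-468) = (11*(-51) - 429)*(-468) = (-561 - 429)*(-468) = -990*(-468) = 463320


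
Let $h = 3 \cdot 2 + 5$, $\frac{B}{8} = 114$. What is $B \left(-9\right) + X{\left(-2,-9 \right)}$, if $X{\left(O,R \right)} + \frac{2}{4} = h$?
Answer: $- \frac{16395}{2} \approx -8197.5$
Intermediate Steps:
$B = 912$ ($B = 8 \cdot 114 = 912$)
$h = 11$ ($h = 6 + 5 = 11$)
$X{\left(O,R \right)} = \frac{21}{2}$ ($X{\left(O,R \right)} = - \frac{1}{2} + 11 = \frac{21}{2}$)
$B \left(-9\right) + X{\left(-2,-9 \right)} = 912 \left(-9\right) + \frac{21}{2} = -8208 + \frac{21}{2} = - \frac{16395}{2}$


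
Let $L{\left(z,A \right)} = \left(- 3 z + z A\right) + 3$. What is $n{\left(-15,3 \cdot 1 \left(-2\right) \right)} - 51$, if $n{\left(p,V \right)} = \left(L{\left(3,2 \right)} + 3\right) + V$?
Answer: $-54$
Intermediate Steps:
$L{\left(z,A \right)} = 3 - 3 z + A z$ ($L{\left(z,A \right)} = \left(- 3 z + A z\right) + 3 = 3 - 3 z + A z$)
$n{\left(p,V \right)} = 3 + V$ ($n{\left(p,V \right)} = \left(\left(3 - 9 + 2 \cdot 3\right) + 3\right) + V = \left(\left(3 - 9 + 6\right) + 3\right) + V = \left(0 + 3\right) + V = 3 + V$)
$n{\left(-15,3 \cdot 1 \left(-2\right) \right)} - 51 = \left(3 + 3 \cdot 1 \left(-2\right)\right) - 51 = \left(3 + 3 \left(-2\right)\right) - 51 = \left(3 - 6\right) - 51 = -3 - 51 = -54$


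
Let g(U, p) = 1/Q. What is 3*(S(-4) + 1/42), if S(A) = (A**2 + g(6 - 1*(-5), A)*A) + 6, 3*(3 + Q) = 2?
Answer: 997/14 ≈ 71.214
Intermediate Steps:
Q = -7/3 (Q = -3 + (1/3)*2 = -3 + 2/3 = -7/3 ≈ -2.3333)
g(U, p) = -3/7 (g(U, p) = 1/(-7/3) = -3/7)
S(A) = 6 + A**2 - 3*A/7 (S(A) = (A**2 - 3*A/7) + 6 = 6 + A**2 - 3*A/7)
3*(S(-4) + 1/42) = 3*((6 + (-4)**2 - 3/7*(-4)) + 1/42) = 3*((6 + 16 + 12/7) + 1/42) = 3*(166/7 + 1/42) = 3*(997/42) = 997/14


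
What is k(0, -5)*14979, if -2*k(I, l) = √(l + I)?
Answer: -14979*I*√5/2 ≈ -16747.0*I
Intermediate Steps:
k(I, l) = -√(I + l)/2 (k(I, l) = -√(l + I)/2 = -√(I + l)/2)
k(0, -5)*14979 = -√(0 - 5)/2*14979 = -I*√5/2*14979 = -14979*I*√5/2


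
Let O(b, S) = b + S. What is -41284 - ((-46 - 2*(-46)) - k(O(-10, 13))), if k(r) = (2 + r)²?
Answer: -41305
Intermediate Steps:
O(b, S) = S + b
-41284 - ((-46 - 2*(-46)) - k(O(-10, 13))) = -41284 - ((-46 - 2*(-46)) - (2 + (13 - 10))²) = -41284 - ((-46 + 92) - (2 + 3)²) = -41284 - (46 - 1*5²) = -41284 - (46 - 1*25) = -41284 - (46 - 25) = -41284 - 1*21 = -41284 - 21 = -41305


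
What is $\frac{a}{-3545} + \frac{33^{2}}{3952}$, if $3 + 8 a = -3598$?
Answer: $\frac{5639399}{14009840} \approx 0.40253$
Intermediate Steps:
$a = - \frac{3601}{8}$ ($a = - \frac{3}{8} + \frac{1}{8} \left(-3598\right) = - \frac{3}{8} - \frac{1799}{4} = - \frac{3601}{8} \approx -450.13$)
$\frac{a}{-3545} + \frac{33^{2}}{3952} = - \frac{3601}{8 \left(-3545\right)} + \frac{33^{2}}{3952} = \left(- \frac{3601}{8}\right) \left(- \frac{1}{3545}\right) + 1089 \cdot \frac{1}{3952} = \frac{3601}{28360} + \frac{1089}{3952} = \frac{5639399}{14009840}$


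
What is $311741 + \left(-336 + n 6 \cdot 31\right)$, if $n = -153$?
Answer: $282947$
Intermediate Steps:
$311741 + \left(-336 + n 6 \cdot 31\right) = 311741 - \left(336 + 153 \cdot 6 \cdot 31\right) = 311741 - 28794 = 282947$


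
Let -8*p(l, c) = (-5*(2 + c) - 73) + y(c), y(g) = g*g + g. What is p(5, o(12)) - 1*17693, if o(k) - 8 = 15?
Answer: -70949/4 ≈ -17737.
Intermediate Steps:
y(g) = g + g² (y(g) = g² + g = g + g²)
o(k) = 23 (o(k) = 8 + 15 = 23)
p(l, c) = 83/8 + 5*c/8 - c*(1 + c)/8 (p(l, c) = -((-5*(2 + c) - 73) + c*(1 + c))/8 = -(((-10 - 5*c) - 73) + c*(1 + c))/8 = -((-83 - 5*c) + c*(1 + c))/8 = -(-83 - 5*c + c*(1 + c))/8 = 83/8 + 5*c/8 - c*(1 + c)/8)
p(5, o(12)) - 1*17693 = (83/8 + (½)*23 - ⅛*23²) - 1*17693 = (83/8 + 23/2 - ⅛*529) - 17693 = (83/8 + 23/2 - 529/8) - 17693 = -177/4 - 17693 = -70949/4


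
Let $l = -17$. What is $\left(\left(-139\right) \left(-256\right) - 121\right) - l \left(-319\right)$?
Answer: $30040$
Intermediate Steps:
$\left(\left(-139\right) \left(-256\right) - 121\right) - l \left(-319\right) = \left(\left(-139\right) \left(-256\right) - 121\right) - \left(-17\right) \left(-319\right) = \left(35584 - 121\right) - 5423 = 35463 - 5423 = 30040$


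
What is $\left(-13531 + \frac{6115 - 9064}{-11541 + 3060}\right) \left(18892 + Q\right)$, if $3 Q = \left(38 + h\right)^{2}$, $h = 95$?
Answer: $- \frac{2844547067210}{8481} \approx -3.354 \cdot 10^{8}$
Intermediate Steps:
$Q = \frac{17689}{3}$ ($Q = \frac{\left(38 + 95\right)^{2}}{3} = \frac{133^{2}}{3} = \frac{1}{3} \cdot 17689 = \frac{17689}{3} \approx 5896.3$)
$\left(-13531 + \frac{6115 - 9064}{-11541 + 3060}\right) \left(18892 + Q\right) = \left(-13531 + \frac{6115 - 9064}{-11541 + 3060}\right) \left(18892 + \frac{17689}{3}\right) = \left(-13531 - \frac{2949}{-8481}\right) \frac{74365}{3} = \left(-13531 - - \frac{983}{2827}\right) \frac{74365}{3} = \left(-13531 + \frac{983}{2827}\right) \frac{74365}{3} = \left(- \frac{38251154}{2827}\right) \frac{74365}{3} = - \frac{2844547067210}{8481}$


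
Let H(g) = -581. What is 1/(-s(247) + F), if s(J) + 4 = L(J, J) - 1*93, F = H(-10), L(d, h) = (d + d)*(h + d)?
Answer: -1/244520 ≈ -4.0896e-6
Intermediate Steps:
L(d, h) = 2*d*(d + h) (L(d, h) = (2*d)*(d + h) = 2*d*(d + h))
F = -581
s(J) = -97 + 4*J**2 (s(J) = -4 + (2*J*(J + J) - 1*93) = -4 + (2*J*(2*J) - 93) = -4 + (4*J**2 - 93) = -4 + (-93 + 4*J**2) = -97 + 4*J**2)
1/(-s(247) + F) = 1/(-(-97 + 4*247**2) - 581) = 1/(-(-97 + 4*61009) - 581) = 1/(-(-97 + 244036) - 581) = 1/(-1*243939 - 581) = 1/(-243939 - 581) = 1/(-244520) = -1/244520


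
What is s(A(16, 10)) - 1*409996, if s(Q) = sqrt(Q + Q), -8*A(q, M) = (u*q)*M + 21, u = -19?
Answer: -409996 + sqrt(3019)/2 ≈ -4.0997e+5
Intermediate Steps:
A(q, M) = -21/8 + 19*M*q/8 (A(q, M) = -((-19*q)*M + 21)/8 = -(-19*M*q + 21)/8 = -(21 - 19*M*q)/8 = -21/8 + 19*M*q/8)
s(Q) = sqrt(2)*sqrt(Q) (s(Q) = sqrt(2*Q) = sqrt(2)*sqrt(Q))
s(A(16, 10)) - 1*409996 = sqrt(2)*sqrt(-21/8 + (19/8)*10*16) - 1*409996 = sqrt(2)*sqrt(-21/8 + 380) - 409996 = sqrt(2)*sqrt(3019/8) - 409996 = sqrt(2)*(sqrt(6038)/4) - 409996 = sqrt(3019)/2 - 409996 = -409996 + sqrt(3019)/2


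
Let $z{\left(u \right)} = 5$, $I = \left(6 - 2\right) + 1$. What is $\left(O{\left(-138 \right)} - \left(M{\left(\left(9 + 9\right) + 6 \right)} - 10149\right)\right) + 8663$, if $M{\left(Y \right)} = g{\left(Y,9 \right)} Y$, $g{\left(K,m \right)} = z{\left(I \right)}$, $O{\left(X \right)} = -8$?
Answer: $18684$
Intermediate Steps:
$I = 5$ ($I = \left(6 - 2\right) + 1 = 4 + 1 = 5$)
$g{\left(K,m \right)} = 5$
$M{\left(Y \right)} = 5 Y$
$\left(O{\left(-138 \right)} - \left(M{\left(\left(9 + 9\right) + 6 \right)} - 10149\right)\right) + 8663 = \left(-8 - \left(5 \left(\left(9 + 9\right) + 6\right) - 10149\right)\right) + 8663 = \left(-8 - \left(5 \left(18 + 6\right) - 10149\right)\right) + 8663 = \left(-8 - \left(5 \cdot 24 - 10149\right)\right) + 8663 = \left(-8 - \left(120 - 10149\right)\right) + 8663 = \left(-8 - -10029\right) + 8663 = \left(-8 + 10029\right) + 8663 = 10021 + 8663 = 18684$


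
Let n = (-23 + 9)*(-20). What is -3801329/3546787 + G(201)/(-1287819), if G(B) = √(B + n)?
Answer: -3801329/3546787 - √481/1287819 ≈ -1.0718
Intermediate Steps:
n = 280 (n = -14*(-20) = 280)
G(B) = √(280 + B) (G(B) = √(B + 280) = √(280 + B))
-3801329/3546787 + G(201)/(-1287819) = -3801329/3546787 + √(280 + 201)/(-1287819) = -3801329*1/3546787 + √481*(-1/1287819) = -3801329/3546787 - √481/1287819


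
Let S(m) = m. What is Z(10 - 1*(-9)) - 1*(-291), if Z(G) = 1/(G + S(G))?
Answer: 11059/38 ≈ 291.03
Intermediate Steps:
Z(G) = 1/(2*G) (Z(G) = 1/(G + G) = 1/(2*G))
Z(10 - 1*(-9)) - 1*(-291) = 1/(2*(10 - 1*(-9))) - 1*(-291) = 1/(2*(10 + 9)) + 291 = (½)/19 + 291 = (½)*(1/19) + 291 = 1/38 + 291 = 11059/38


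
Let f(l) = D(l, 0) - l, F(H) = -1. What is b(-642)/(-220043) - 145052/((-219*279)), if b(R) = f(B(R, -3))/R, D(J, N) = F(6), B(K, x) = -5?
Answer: 3415191504986/1438598665701 ≈ 2.3740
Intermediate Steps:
D(J, N) = -1
f(l) = -1 - l
b(R) = 4/R (b(R) = (-1 - 1*(-5))/R = (-1 + 5)/R = 4/R)
b(-642)/(-220043) - 145052/((-219*279)) = (4/(-642))/(-220043) - 145052/((-219*279)) = (4*(-1/642))*(-1/220043) - 145052/(-61101) = -2/321*(-1/220043) - 145052*(-1/61101) = 2/70633803 + 145052/61101 = 3415191504986/1438598665701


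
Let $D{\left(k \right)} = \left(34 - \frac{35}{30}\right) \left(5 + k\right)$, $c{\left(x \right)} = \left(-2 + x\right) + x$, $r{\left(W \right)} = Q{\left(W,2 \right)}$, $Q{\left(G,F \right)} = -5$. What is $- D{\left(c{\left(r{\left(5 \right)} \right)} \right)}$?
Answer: $\frac{1379}{6} \approx 229.83$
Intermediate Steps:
$r{\left(W \right)} = -5$
$c{\left(x \right)} = -2 + 2 x$
$D{\left(k \right)} = \frac{985}{6} + \frac{197 k}{6}$ ($D{\left(k \right)} = \left(34 - \frac{7}{6}\right) \left(5 + k\right) = \frac{197 \left(5 + k\right)}{6} = \frac{985}{6} + \frac{197 k}{6}$)
$- D{\left(c{\left(r{\left(5 \right)} \right)} \right)} = - (\frac{985}{6} + \frac{197 \left(-2 + 2 \left(-5\right)\right)}{6}) = - (\frac{985}{6} + \frac{197 \left(-2 - 10\right)}{6}) = - (\frac{985}{6} + \frac{197}{6} \left(-12\right)) = - (\frac{985}{6} - 394) = \left(-1\right) \left(- \frac{1379}{6}\right) = \frac{1379}{6}$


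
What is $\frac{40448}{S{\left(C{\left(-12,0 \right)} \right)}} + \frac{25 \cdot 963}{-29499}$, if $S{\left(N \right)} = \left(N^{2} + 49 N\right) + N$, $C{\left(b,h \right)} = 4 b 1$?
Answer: $- \frac{12452987}{29499} \approx -422.15$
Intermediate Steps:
$C{\left(b,h \right)} = 4 b$
$S{\left(N \right)} = N^{2} + 50 N$
$\frac{40448}{S{\left(C{\left(-12,0 \right)} \right)}} + \frac{25 \cdot 963}{-29499} = \frac{40448}{4 \left(-12\right) \left(50 + 4 \left(-12\right)\right)} + \frac{25 \cdot 963}{-29499} = \frac{40448}{\left(-48\right) \left(50 - 48\right)} + 24075 \left(- \frac{1}{29499}\right) = \frac{40448}{\left(-48\right) 2} - \frac{8025}{9833} = \frac{40448}{-96} - \frac{8025}{9833} = 40448 \left(- \frac{1}{96}\right) - \frac{8025}{9833} = - \frac{1264}{3} - \frac{8025}{9833} = - \frac{12452987}{29499}$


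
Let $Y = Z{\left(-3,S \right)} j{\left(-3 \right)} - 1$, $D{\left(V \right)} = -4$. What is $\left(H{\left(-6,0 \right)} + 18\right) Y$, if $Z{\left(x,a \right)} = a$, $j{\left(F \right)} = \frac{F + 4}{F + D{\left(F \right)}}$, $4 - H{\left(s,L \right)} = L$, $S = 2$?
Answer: $- \frac{198}{7} \approx -28.286$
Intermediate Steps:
$H{\left(s,L \right)} = 4 - L$
$j{\left(F \right)} = \frac{4 + F}{-4 + F}$ ($j{\left(F \right)} = \frac{F + 4}{F - 4} = \frac{4 + F}{-4 + F}$)
$Y = - \frac{9}{7}$ ($Y = 2 \frac{4 - 3}{-4 - 3} - 1 = 2 \frac{1}{-7} \cdot 1 - 1 = 2 \left(\left(- \frac{1}{7}\right) 1\right) - 1 = 2 \left(- \frac{1}{7}\right) - 1 = - \frac{2}{7} - 1 = - \frac{9}{7} \approx -1.2857$)
$\left(H{\left(-6,0 \right)} + 18\right) Y = \left(\left(4 - 0\right) + 18\right) \left(- \frac{9}{7}\right) = \left(\left(4 + 0\right) + 18\right) \left(- \frac{9}{7}\right) = \left(4 + 18\right) \left(- \frac{9}{7}\right) = 22 \left(- \frac{9}{7}\right) = - \frac{198}{7}$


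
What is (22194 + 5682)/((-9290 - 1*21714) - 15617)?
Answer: -1212/2027 ≈ -0.59793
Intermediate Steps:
(22194 + 5682)/((-9290 - 1*21714) - 15617) = 27876/((-9290 - 21714) - 15617) = 27876/(-31004 - 15617) = 27876/(-46621) = 27876*(-1/46621) = -1212/2027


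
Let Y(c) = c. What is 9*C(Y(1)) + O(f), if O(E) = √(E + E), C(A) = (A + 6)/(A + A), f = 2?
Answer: 67/2 ≈ 33.500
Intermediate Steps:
C(A) = (6 + A)/(2*A) (C(A) = (6 + A)/((2*A)) = (6 + A)*(1/(2*A)) = (6 + A)/(2*A))
O(E) = √2*√E (O(E) = √(2*E) = √2*√E)
9*C(Y(1)) + O(f) = 9*((½)*(6 + 1)/1) + √2*√2 = 9*((½)*1*7) + 2 = 9*(7/2) + 2 = 63/2 + 2 = 67/2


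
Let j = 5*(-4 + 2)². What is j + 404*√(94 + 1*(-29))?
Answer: 20 + 404*√65 ≈ 3277.2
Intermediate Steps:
j = 20 (j = 5*(-2)² = 5*4 = 20)
j + 404*√(94 + 1*(-29)) = 20 + 404*√(94 + 1*(-29)) = 20 + 404*√(94 - 29) = 20 + 404*√65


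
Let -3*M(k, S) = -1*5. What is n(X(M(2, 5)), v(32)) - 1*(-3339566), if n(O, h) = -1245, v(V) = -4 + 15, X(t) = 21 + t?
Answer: 3338321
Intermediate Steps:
M(k, S) = 5/3 (M(k, S) = -(-1)*5/3 = -1/3*(-5) = 5/3)
v(V) = 11
n(X(M(2, 5)), v(32)) - 1*(-3339566) = -1245 - 1*(-3339566) = -1245 + 3339566 = 3338321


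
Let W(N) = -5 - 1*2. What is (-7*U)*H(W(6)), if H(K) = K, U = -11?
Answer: -539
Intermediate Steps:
W(N) = -7 (W(N) = -5 - 2 = -7)
(-7*U)*H(W(6)) = -7*(-11)*(-7) = 77*(-7) = -539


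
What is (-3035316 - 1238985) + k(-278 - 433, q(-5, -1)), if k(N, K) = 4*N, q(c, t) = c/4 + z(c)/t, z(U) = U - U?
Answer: -4277145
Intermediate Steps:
z(U) = 0
q(c, t) = c/4 (q(c, t) = c/4 + 0/t = c*(¼) + 0 = c/4 + 0 = c/4)
(-3035316 - 1238985) + k(-278 - 433, q(-5, -1)) = (-3035316 - 1238985) + 4*(-278 - 433) = -4274301 + 4*(-711) = -4274301 - 2844 = -4277145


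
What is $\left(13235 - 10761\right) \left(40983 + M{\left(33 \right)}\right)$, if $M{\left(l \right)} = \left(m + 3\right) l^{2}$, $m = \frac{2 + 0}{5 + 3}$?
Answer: $\frac{220296093}{2} \approx 1.1015 \cdot 10^{8}$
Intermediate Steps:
$m = \frac{1}{4}$ ($m = \frac{2}{8} = 2 \cdot \frac{1}{8} = \frac{1}{4} \approx 0.25$)
$M{\left(l \right)} = \frac{13 l^{2}}{4}$ ($M{\left(l \right)} = \left(\frac{1}{4} + 3\right) l^{2} = \frac{13 l^{2}}{4}$)
$\left(13235 - 10761\right) \left(40983 + M{\left(33 \right)}\right) = \left(13235 - 10761\right) \left(40983 + \frac{13 \cdot 33^{2}}{4}\right) = 2474 \left(40983 + \frac{13}{4} \cdot 1089\right) = 2474 \left(40983 + \frac{14157}{4}\right) = 2474 \cdot \frac{178089}{4} = \frac{220296093}{2}$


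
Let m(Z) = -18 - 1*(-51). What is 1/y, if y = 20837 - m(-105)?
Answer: 1/20804 ≈ 4.8068e-5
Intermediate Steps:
m(Z) = 33 (m(Z) = -18 + 51 = 33)
y = 20804 (y = 20837 - 1*33 = 20837 - 33 = 20804)
1/y = 1/20804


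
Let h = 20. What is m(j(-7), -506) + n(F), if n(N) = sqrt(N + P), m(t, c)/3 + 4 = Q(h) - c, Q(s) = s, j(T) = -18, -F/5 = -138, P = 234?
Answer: 1566 + 2*sqrt(231) ≈ 1596.4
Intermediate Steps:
F = 690 (F = -5*(-138) = 690)
m(t, c) = 48 - 3*c (m(t, c) = -12 + 3*(20 - c) = -12 + (60 - 3*c) = 48 - 3*c)
n(N) = sqrt(234 + N) (n(N) = sqrt(N + 234) = sqrt(234 + N))
m(j(-7), -506) + n(F) = (48 - 3*(-506)) + sqrt(234 + 690) = (48 + 1518) + sqrt(924) = 1566 + 2*sqrt(231)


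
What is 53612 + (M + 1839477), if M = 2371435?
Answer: 4264524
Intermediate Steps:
53612 + (M + 1839477) = 53612 + (2371435 + 1839477) = 53612 + 4210912 = 4264524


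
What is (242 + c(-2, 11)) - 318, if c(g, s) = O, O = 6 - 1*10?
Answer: -80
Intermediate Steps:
O = -4 (O = 6 - 10 = -4)
c(g, s) = -4
(242 + c(-2, 11)) - 318 = (242 - 4) - 318 = 238 - 318 = -80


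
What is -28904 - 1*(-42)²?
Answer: -30668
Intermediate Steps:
-28904 - 1*(-42)² = -28904 - 1*1764 = -28904 - 1764 = -30668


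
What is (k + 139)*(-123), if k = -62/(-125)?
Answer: -2144751/125 ≈ -17158.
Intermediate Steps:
k = 62/125 (k = -62*(-1/125) = 62/125 ≈ 0.49600)
(k + 139)*(-123) = (62/125 + 139)*(-123) = (17437/125)*(-123) = -2144751/125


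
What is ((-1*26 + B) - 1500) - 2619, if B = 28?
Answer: -4117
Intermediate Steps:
((-1*26 + B) - 1500) - 2619 = ((-1*26 + 28) - 1500) - 2619 = ((-26 + 28) - 1500) - 2619 = (2 - 1500) - 2619 = -1498 - 2619 = -4117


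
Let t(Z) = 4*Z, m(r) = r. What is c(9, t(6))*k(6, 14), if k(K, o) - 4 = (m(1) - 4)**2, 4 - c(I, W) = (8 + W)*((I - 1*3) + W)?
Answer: -12428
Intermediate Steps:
c(I, W) = 4 - (8 + W)*(-3 + I + W) (c(I, W) = 4 - (8 + W)*((I - 1*3) + W) = 4 - (8 + W)*((I - 3) + W) = 4 - (8 + W)*((-3 + I) + W) = 4 - (8 + W)*(-3 + I + W))
k(K, o) = 13 (k(K, o) = 4 + (1 - 4)**2 = 4 + (-3)**2 = 4 + 9 = 13)
c(9, t(6))*k(6, 14) = (28 - (4*6)**2 - 8*9 - 20*6 - 1*9*4*6)*13 = (28 - 1*24**2 - 72 - 5*24 - 1*9*24)*13 = (28 - 1*576 - 72 - 120 - 216)*13 = (28 - 576 - 72 - 120 - 216)*13 = -956*13 = -12428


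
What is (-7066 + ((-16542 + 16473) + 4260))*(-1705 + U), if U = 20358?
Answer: -53627375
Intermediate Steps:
(-7066 + ((-16542 + 16473) + 4260))*(-1705 + U) = (-7066 + ((-16542 + 16473) + 4260))*(-1705 + 20358) = (-7066 + (-69 + 4260))*18653 = (-7066 + 4191)*18653 = -2875*18653 = -53627375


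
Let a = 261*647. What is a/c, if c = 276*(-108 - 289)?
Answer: -56289/36524 ≈ -1.5412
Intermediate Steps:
a = 168867
c = -109572 (c = 276*(-397) = -109572)
a/c = 168867/(-109572) = 168867*(-1/109572) = -56289/36524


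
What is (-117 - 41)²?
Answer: 24964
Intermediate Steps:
(-117 - 41)² = (-158)² = 24964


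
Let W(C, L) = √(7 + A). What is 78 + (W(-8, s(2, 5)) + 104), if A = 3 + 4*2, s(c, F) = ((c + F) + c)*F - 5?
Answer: 182 + 3*√2 ≈ 186.24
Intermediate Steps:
s(c, F) = -5 + F*(F + 2*c) (s(c, F) = ((F + c) + c)*F - 5 = (F + 2*c)*F - 5 = F*(F + 2*c) - 5 = -5 + F*(F + 2*c))
A = 11 (A = 3 + 8 = 11)
W(C, L) = 3*√2 (W(C, L) = √(7 + 11) = √18 = 3*√2)
78 + (W(-8, s(2, 5)) + 104) = 78 + (3*√2 + 104) = 78 + (104 + 3*√2) = 182 + 3*√2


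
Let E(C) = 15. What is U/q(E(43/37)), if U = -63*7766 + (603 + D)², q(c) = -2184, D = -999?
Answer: 55407/364 ≈ 152.22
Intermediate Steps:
U = -332442 (U = -63*7766 + (603 - 999)² = -489258 + (-396)² = -489258 + 156816 = -332442)
U/q(E(43/37)) = -332442/(-2184) = -332442*(-1/2184) = 55407/364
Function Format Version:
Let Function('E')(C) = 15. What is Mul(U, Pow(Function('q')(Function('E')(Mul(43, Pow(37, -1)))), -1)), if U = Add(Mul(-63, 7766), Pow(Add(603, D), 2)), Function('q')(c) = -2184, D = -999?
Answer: Rational(55407, 364) ≈ 152.22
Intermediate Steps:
U = -332442 (U = Add(Mul(-63, 7766), Pow(Add(603, -999), 2)) = Add(-489258, Pow(-396, 2)) = Add(-489258, 156816) = -332442)
Mul(U, Pow(Function('q')(Function('E')(Mul(43, Pow(37, -1)))), -1)) = Mul(-332442, Pow(-2184, -1)) = Mul(-332442, Rational(-1, 2184)) = Rational(55407, 364)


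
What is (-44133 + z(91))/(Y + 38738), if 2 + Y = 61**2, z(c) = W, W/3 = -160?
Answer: -44613/42457 ≈ -1.0508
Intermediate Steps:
W = -480 (W = 3*(-160) = -480)
z(c) = -480
Y = 3719 (Y = -2 + 61**2 = -2 + 3721 = 3719)
(-44133 + z(91))/(Y + 38738) = (-44133 - 480)/(3719 + 38738) = -44613/42457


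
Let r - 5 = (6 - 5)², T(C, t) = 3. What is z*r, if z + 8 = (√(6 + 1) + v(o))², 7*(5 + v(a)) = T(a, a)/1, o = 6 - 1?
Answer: 5850/49 - 384*√7/7 ≈ -25.751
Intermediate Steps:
o = 5
v(a) = -32/7 (v(a) = -5 + (3/1)/7 = -5 + (3*1)/7 = -5 + (⅐)*3 = -5 + 3/7 = -32/7)
z = -8 + (-32/7 + √7)² (z = -8 + (√(6 + 1) - 32/7)² = -8 + (√7 - 32/7)² = -8 + (-32/7 + √7)² ≈ -4.2918)
r = 6 (r = 5 + (6 - 5)² = 5 + 1² = 5 + 1 = 6)
z*r = (975/49 - 64*√7/7)*6 = 5850/49 - 384*√7/7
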